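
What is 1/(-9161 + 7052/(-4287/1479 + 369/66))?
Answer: -29201/191024369 ≈ -0.00015287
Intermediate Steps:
1/(-9161 + 7052/(-4287/1479 + 369/66)) = 1/(-9161 + 7052/(-4287*1/1479 + 369*(1/66))) = 1/(-9161 + 7052/(-1429/493 + 123/22)) = 1/(-9161 + 7052/(29201/10846)) = 1/(-9161 + 7052*(10846/29201)) = 1/(-9161 + 76485992/29201) = 1/(-191024369/29201) = -29201/191024369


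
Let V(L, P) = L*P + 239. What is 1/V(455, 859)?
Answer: 1/391084 ≈ 2.5570e-6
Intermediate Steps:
V(L, P) = 239 + L*P
1/V(455, 859) = 1/(239 + 455*859) = 1/(239 + 390845) = 1/391084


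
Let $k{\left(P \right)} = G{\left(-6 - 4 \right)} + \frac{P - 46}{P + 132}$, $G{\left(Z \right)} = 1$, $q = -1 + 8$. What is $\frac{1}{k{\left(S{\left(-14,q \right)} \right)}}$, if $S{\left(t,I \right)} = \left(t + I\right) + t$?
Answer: $\frac{111}{44} \approx 2.5227$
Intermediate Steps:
$q = 7$
$S{\left(t,I \right)} = I + 2 t$ ($S{\left(t,I \right)} = \left(I + t\right) + t = I + 2 t$)
$k{\left(P \right)} = 1 + \frac{-46 + P}{132 + P}$ ($k{\left(P \right)} = 1 + \frac{P - 46}{P + 132} = 1 + \frac{-46 + P}{132 + P}$)
$\frac{1}{k{\left(S{\left(-14,q \right)} \right)}} = \frac{1}{2 \frac{1}{132 + \left(7 + 2 \left(-14\right)\right)} \left(43 + \left(7 + 2 \left(-14\right)\right)\right)} = \frac{1}{2 \frac{1}{132 + \left(7 - 28\right)} \left(43 + \left(7 - 28\right)\right)} = \frac{1}{2 \frac{1}{132 - 21} \left(43 - 21\right)} = \frac{1}{2 \cdot \frac{1}{111} \cdot 22} = \frac{1}{\frac{44}{111}} = \frac{111}{44}$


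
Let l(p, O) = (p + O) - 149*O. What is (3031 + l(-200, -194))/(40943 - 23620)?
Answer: 31543/17323 ≈ 1.8209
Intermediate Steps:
l(p, O) = p - 148*O (l(p, O) = (O + p) - 149*O = p - 148*O)
(3031 + l(-200, -194))/(40943 - 23620) = (3031 + (-200 - 148*(-194)))/(40943 - 23620) = (3031 + (-200 + 28712))/17323 = (3031 + 28512)*(1/17323) = 31543*(1/17323) = 31543/17323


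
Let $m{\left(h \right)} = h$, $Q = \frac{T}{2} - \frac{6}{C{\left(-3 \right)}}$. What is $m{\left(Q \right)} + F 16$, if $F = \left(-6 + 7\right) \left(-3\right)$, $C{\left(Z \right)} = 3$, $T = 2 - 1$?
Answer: $- \frac{99}{2} \approx -49.5$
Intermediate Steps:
$T = 1$
$Q = - \frac{3}{2}$ ($Q = 1 \cdot \frac{1}{2} - \frac{6}{3} = 1 \cdot \frac{1}{2} - 2 = \frac{1}{2} - 2 = - \frac{3}{2} \approx -1.5$)
$F = -3$ ($F = 1 \left(-3\right) = -3$)
$m{\left(Q \right)} + F 16 = - \frac{3}{2} - 48 = - \frac{99}{2}$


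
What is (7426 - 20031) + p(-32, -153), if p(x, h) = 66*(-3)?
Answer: -12803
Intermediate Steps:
p(x, h) = -198
(7426 - 20031) + p(-32, -153) = (7426 - 20031) - 198 = -12605 - 198 = -12803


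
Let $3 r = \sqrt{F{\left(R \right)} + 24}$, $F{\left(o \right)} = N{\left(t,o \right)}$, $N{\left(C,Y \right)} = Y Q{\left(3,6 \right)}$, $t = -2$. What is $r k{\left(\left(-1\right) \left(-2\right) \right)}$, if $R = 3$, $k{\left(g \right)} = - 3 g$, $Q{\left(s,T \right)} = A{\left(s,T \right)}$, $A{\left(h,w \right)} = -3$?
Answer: $- 2 \sqrt{15} \approx -7.746$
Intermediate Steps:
$Q{\left(s,T \right)} = -3$
$N{\left(C,Y \right)} = - 3 Y$ ($N{\left(C,Y \right)} = Y \left(-3\right) = - 3 Y$)
$F{\left(o \right)} = - 3 o$
$r = \frac{\sqrt{15}}{3}$ ($r = \frac{\sqrt{\left(-3\right) 3 + 24}}{3} = \frac{\sqrt{-9 + 24}}{3} = \frac{\sqrt{15}}{3} \approx 1.291$)
$r k{\left(\left(-1\right) \left(-2\right) \right)} = \frac{\sqrt{15}}{3} \left(- 3 \left(\left(-1\right) \left(-2\right)\right)\right) = \frac{\sqrt{15}}{3} \left(\left(-3\right) 2\right) = \frac{\sqrt{15}}{3} \left(-6\right) = - 2 \sqrt{15}$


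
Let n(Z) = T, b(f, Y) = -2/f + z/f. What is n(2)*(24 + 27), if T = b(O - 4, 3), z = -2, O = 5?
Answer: -204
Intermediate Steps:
b(f, Y) = -4/f (b(f, Y) = -2/f - 2/f = -4/f)
T = -4 (T = -4/(5 - 4) = -4/1 = -4*1 = -4)
n(Z) = -4
n(2)*(24 + 27) = -4*(24 + 27) = -4*51 = -204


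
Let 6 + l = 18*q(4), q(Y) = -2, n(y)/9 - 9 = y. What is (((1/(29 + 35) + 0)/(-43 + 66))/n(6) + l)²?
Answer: 69659705445121/39489638400 ≈ 1764.0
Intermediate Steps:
n(y) = 81 + 9*y
l = -42 (l = -6 + 18*(-2) = -6 - 36 = -42)
(((1/(29 + 35) + 0)/(-43 + 66))/n(6) + l)² = (((1/(29 + 35) + 0)/(-43 + 66))/(81 + 9*6) - 42)² = (((1/64 + 0)/23)/(81 + 54) - 42)² = (((1/64 + 0)*(1/23))/135 - 42)² = (((1/64)*(1/23))*(1/135) - 42)² = ((1/1472)*(1/135) - 42)² = (1/198720 - 42)² = (-8346239/198720)² = 69659705445121/39489638400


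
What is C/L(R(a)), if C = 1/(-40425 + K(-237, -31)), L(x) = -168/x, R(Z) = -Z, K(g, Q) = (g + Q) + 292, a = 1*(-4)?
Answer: 1/1696842 ≈ 5.8933e-7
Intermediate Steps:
a = -4
K(g, Q) = 292 + Q + g (K(g, Q) = (Q + g) + 292 = 292 + Q + g)
C = -1/40401 (C = 1/(-40425 + (292 - 31 - 237)) = 1/(-40425 + 24) = 1/(-40401) = -1/40401 ≈ -2.4752e-5)
C/L(R(a)) = -1/(40401*((-168/((-1*(-4)))))) = -1/(40401*((-168/4))) = -1/(40401*((-168*1/4))) = -1/40401/(-42) = -1/40401*(-1/42) = 1/1696842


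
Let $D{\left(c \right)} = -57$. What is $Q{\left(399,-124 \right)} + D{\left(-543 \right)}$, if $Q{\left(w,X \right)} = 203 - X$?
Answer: $270$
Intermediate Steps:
$Q{\left(399,-124 \right)} + D{\left(-543 \right)} = \left(203 - -124\right) - 57 = \left(203 + 124\right) - 57 = 327 - 57 = 270$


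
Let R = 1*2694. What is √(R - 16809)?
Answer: I*√14115 ≈ 118.81*I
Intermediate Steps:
R = 2694
√(R - 16809) = √(2694 - 16809) = √(-14115) = I*√14115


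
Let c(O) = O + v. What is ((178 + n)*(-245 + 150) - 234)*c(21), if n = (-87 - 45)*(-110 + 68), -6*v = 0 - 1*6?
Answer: -11964128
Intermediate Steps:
v = 1 (v = -(0 - 1*6)/6 = -(0 - 6)/6 = -⅙*(-6) = 1)
n = 5544 (n = -132*(-42) = 5544)
c(O) = 1 + O (c(O) = O + 1 = 1 + O)
((178 + n)*(-245 + 150) - 234)*c(21) = ((178 + 5544)*(-245 + 150) - 234)*(1 + 21) = (5722*(-95) - 234)*22 = (-543590 - 234)*22 = -543824*22 = -11964128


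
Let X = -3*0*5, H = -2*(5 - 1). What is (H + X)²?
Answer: 64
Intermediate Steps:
H = -8 (H = -2*4 = -8)
X = 0 (X = 0*5 = 0)
(H + X)² = (-8 + 0)² = (-8)² = 64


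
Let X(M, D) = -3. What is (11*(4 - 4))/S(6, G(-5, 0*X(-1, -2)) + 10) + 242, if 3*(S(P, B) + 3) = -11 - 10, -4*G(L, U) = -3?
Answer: 242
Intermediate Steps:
G(L, U) = ¾ (G(L, U) = -¼*(-3) = ¾)
S(P, B) = -10 (S(P, B) = -3 + (-11 - 10)/3 = -3 + (⅓)*(-21) = -3 - 7 = -10)
(11*(4 - 4))/S(6, G(-5, 0*X(-1, -2)) + 10) + 242 = (11*(4 - 4))/(-10) + 242 = -11*0/10 + 242 = -⅒*0 + 242 = 0 + 242 = 242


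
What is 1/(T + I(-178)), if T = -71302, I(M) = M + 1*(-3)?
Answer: -1/71483 ≈ -1.3989e-5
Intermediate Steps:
I(M) = -3 + M (I(M) = M - 3 = -3 + M)
1/(T + I(-178)) = 1/(-71302 + (-3 - 178)) = 1/(-71302 - 181) = 1/(-71483) = -1/71483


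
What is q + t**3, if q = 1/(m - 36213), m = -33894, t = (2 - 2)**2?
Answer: -1/70107 ≈ -1.4264e-5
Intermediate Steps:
t = 0 (t = 0**2 = 0)
q = -1/70107 (q = 1/(-33894 - 36213) = 1/(-70107) = -1/70107 ≈ -1.4264e-5)
q + t**3 = -1/70107 + 0**3 = -1/70107 + 0 = -1/70107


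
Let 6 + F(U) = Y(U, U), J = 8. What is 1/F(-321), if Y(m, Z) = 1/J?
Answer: -8/47 ≈ -0.17021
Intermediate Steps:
Y(m, Z) = 1/8
F(U) = -47/8 (F(U) = -6 + 1/8 = -47/8)
1/F(-321) = 1/(-47/8) = -8/47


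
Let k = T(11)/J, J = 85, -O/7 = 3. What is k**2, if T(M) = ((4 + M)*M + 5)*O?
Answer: 1764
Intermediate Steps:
O = -21 (O = -7*3 = -21)
T(M) = -105 - 21*M*(4 + M) (T(M) = ((4 + M)*M + 5)*(-21) = (M*(4 + M) + 5)*(-21) = (5 + M*(4 + M))*(-21) = -105 - 21*M*(4 + M))
k = -42 (k = (-105 - 84*11 - 21*11**2)/85 = (-105 - 924 - 21*121)*(1/85) = (-105 - 924 - 2541)*(1/85) = -3570*1/85 = -42)
k**2 = (-42)**2 = 1764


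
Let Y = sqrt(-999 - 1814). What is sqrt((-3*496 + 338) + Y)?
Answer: sqrt(-1150 + I*sqrt(2813)) ≈ 0.7818 + 33.921*I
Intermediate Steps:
Y = I*sqrt(2813) (Y = sqrt(-2813) = I*sqrt(2813) ≈ 53.038*I)
sqrt((-3*496 + 338) + Y) = sqrt((-3*496 + 338) + I*sqrt(2813)) = sqrt((-1488 + 338) + I*sqrt(2813)) = sqrt(-1150 + I*sqrt(2813))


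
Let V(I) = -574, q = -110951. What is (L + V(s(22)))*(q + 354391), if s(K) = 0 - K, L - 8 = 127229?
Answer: 30834840720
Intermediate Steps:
L = 127237 (L = 8 + 127229 = 127237)
s(K) = -K
(L + V(s(22)))*(q + 354391) = (127237 - 574)*(-110951 + 354391) = 126663*243440 = 30834840720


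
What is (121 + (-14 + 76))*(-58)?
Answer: -10614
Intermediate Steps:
(121 + (-14 + 76))*(-58) = (121 + 62)*(-58) = 183*(-58) = -10614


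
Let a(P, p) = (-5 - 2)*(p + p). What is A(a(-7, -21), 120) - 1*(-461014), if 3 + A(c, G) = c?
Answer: 461305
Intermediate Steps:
a(P, p) = -14*p
A(c, G) = -3 + c
A(a(-7, -21), 120) - 1*(-461014) = (-3 - 14*(-21)) - 1*(-461014) = (-3 + 294) + 461014 = 291 + 461014 = 461305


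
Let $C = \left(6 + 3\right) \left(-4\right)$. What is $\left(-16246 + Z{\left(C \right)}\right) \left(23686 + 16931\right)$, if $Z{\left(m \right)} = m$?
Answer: $-661325994$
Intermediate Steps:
$C = -36$ ($C = 9 \left(-4\right) = -36$)
$\left(-16246 + Z{\left(C \right)}\right) \left(23686 + 16931\right) = \left(-16246 - 36\right) \left(23686 + 16931\right) = \left(-16282\right) 40617 = -661325994$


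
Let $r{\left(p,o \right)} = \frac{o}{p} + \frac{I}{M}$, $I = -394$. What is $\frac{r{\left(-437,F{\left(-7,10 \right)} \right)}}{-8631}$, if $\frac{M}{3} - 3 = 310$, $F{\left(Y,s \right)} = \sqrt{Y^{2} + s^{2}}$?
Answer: $\frac{394}{8104509} + \frac{\sqrt{149}}{3771747} \approx 5.1851 \cdot 10^{-5}$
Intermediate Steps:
$M = 939$ ($M = 9 + 3 \cdot 310 = 9 + 930 = 939$)
$r{\left(p,o \right)} = - \frac{394}{939} + \frac{o}{p}$ ($r{\left(p,o \right)} = \frac{o}{p} - \frac{394}{939} = - \frac{394}{939} + \frac{o}{p}$)
$\frac{r{\left(-437,F{\left(-7,10 \right)} \right)}}{-8631} = \frac{- \frac{394}{939} + \frac{\sqrt{\left(-7\right)^{2} + 10^{2}}}{-437}}{-8631} = \left(- \frac{394}{939} + \sqrt{49 + 100} \left(- \frac{1}{437}\right)\right) \left(- \frac{1}{8631}\right) = \left(- \frac{394}{939} + \sqrt{149} \left(- \frac{1}{437}\right)\right) \left(- \frac{1}{8631}\right) = \left(- \frac{394}{939} - \frac{\sqrt{149}}{437}\right) \left(- \frac{1}{8631}\right) = \frac{394}{8104509} + \frac{\sqrt{149}}{3771747}$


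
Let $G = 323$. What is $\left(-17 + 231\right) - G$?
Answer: $-109$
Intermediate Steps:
$\left(-17 + 231\right) - G = \left(-17 + 231\right) - 323 = 214 - 323 = -109$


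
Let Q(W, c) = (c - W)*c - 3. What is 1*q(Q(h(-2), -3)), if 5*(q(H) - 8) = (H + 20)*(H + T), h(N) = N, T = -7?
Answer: -20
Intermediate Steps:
Q(W, c) = -3 + c*(c - W) (Q(W, c) = c*(c - W) - 3 = -3 + c*(c - W))
q(H) = 8 + (-7 + H)*(20 + H)/5 (q(H) = 8 + ((H + 20)*(H - 7))/5 = 8 + ((20 + H)*(-7 + H))/5 = 8 + ((-7 + H)*(20 + H))/5 = 8 + (-7 + H)*(20 + H)/5)
1*q(Q(h(-2), -3)) = 1*(-20 + (-3 + (-3)² - 1*(-2)*(-3))²/5 + 13*(-3 + (-3)² - 1*(-2)*(-3))/5) = 1*(-20 + (-3 + 9 - 6)²/5 + 13*(-3 + 9 - 6)/5) = 1*(-20 + (⅕)*0² + (13/5)*0) = 1*(-20 + (⅕)*0 + 0) = 1*(-20 + 0 + 0) = 1*(-20) = -20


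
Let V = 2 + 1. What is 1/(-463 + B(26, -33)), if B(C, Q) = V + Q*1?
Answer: -1/493 ≈ -0.0020284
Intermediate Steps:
V = 3
B(C, Q) = 3 + Q (B(C, Q) = 3 + Q*1 = 3 + Q)
1/(-463 + B(26, -33)) = 1/(-463 + (3 - 33)) = 1/(-463 - 30) = 1/(-493) = -1/493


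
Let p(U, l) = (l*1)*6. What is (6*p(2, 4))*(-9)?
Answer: -1296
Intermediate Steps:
p(U, l) = 6*l (p(U, l) = l*6 = 6*l)
(6*p(2, 4))*(-9) = (6*(6*4))*(-9) = (6*24)*(-9) = 144*(-9) = -1296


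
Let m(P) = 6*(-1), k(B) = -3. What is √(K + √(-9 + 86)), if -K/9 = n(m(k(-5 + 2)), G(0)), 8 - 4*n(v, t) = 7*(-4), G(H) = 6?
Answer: √(-81 + √77) ≈ 8.4985*I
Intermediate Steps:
m(P) = -6
n(v, t) = 9 (n(v, t) = 2 - 7*(-4)/4 = 2 - ¼*(-28) = 2 + 7 = 9)
K = -81 (K = -9*9 = -81)
√(K + √(-9 + 86)) = √(-81 + √(-9 + 86)) = √(-81 + √77)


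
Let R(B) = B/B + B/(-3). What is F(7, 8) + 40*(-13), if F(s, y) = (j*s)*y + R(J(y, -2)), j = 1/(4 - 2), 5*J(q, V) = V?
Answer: -7363/15 ≈ -490.87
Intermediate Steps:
J(q, V) = V/5
R(B) = 1 - B/3 (R(B) = 1 + B*(-1/3) = 1 - B/3)
j = 1/2 ≈ 0.50000
F(s, y) = 17/15 + s*y/2 (F(s, y) = (s/2)*y + (1 - (-2)/15) = s*y/2 + (1 - 1/3*(-2/5)) = s*y/2 + (1 + 2/15) = s*y/2 + 17/15 = 17/15 + s*y/2)
F(7, 8) + 40*(-13) = (17/15 + (1/2)*7*8) + 40*(-13) = (17/15 + 28) - 520 = 437/15 - 520 = -7363/15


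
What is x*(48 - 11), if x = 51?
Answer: 1887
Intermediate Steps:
x*(48 - 11) = 51*(48 - 11) = 51*37 = 1887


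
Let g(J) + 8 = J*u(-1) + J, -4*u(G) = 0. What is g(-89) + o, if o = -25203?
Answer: -25300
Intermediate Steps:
u(G) = 0 (u(G) = -1/4*0 = 0)
g(J) = -8 + J (g(J) = -8 + (J*0 + J) = -8 + (0 + J) = -8 + J)
g(-89) + o = (-8 - 89) - 25203 = -97 - 25203 = -25300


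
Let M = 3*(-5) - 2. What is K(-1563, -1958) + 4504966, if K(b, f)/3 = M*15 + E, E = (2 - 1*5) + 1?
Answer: 4504195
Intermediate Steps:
M = -17 (M = -15 - 2 = -17)
E = -2 (E = (2 - 5) + 1 = -3 + 1 = -2)
K(b, f) = -771 (K(b, f) = 3*(-17*15 - 2) = 3*(-255 - 2) = 3*(-257) = -771)
K(-1563, -1958) + 4504966 = -771 + 4504966 = 4504195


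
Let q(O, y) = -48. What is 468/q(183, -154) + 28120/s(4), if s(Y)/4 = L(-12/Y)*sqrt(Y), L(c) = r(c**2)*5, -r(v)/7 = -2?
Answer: 1133/28 ≈ 40.464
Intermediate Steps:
r(v) = 14 (r(v) = -7*(-2) = 14)
L(c) = 70 (L(c) = 14*5 = 70)
s(Y) = 280*sqrt(Y) (s(Y) = 4*(70*sqrt(Y)) = 280*sqrt(Y))
468/q(183, -154) + 28120/s(4) = 468/(-48) + 28120/((280*sqrt(4))) = 468*(-1/48) + 28120/((280*2)) = -39/4 + 28120/560 = -39/4 + 28120*(1/560) = -39/4 + 703/14 = 1133/28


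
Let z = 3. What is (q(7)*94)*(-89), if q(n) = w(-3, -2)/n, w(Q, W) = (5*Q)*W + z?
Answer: -276078/7 ≈ -39440.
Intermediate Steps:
w(Q, W) = 3 + 5*Q*W (w(Q, W) = (5*Q)*W + 3 = 5*Q*W + 3 = 3 + 5*Q*W)
q(n) = 33/n (q(n) = (3 + 5*(-3)*(-2))/n = (3 + 30)/n = 33/n)
(q(7)*94)*(-89) = ((33/7)*94)*(-89) = (3102/7)*(-89) = -276078/7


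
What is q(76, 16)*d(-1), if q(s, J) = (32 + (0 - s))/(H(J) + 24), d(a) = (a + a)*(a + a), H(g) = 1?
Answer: -176/25 ≈ -7.0400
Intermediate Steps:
d(a) = 4*a**2 (d(a) = (2*a)*(2*a) = 4*a**2)
q(s, J) = 32/25 - s/25 (q(s, J) = (32 + (0 - s))/(1 + 24) = (32 - s)/25 = (32 - s)*(1/25) = 32/25 - s/25)
q(76, 16)*d(-1) = (32/25 - 1/25*76)*(4*(-1)**2) = (32/25 - 76/25)*(4*1) = -44/25*4 = -176/25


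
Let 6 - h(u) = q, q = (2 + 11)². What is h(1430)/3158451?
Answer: -1/19377 ≈ -5.1608e-5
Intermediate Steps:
q = 169 (q = 13² = 169)
h(u) = -163 (h(u) = 6 - 1*169 = 6 - 169 = -163)
h(1430)/3158451 = -163/3158451 = -163*1/3158451 = -1/19377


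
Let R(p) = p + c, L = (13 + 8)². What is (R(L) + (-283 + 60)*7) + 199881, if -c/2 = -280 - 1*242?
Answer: 199805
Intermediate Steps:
L = 441 (L = 21² = 441)
c = 1044 (c = -2*(-280 - 1*242) = -2*(-280 - 242) = -2*(-522) = 1044)
R(p) = 1044 + p (R(p) = p + 1044 = 1044 + p)
(R(L) + (-283 + 60)*7) + 199881 = ((1044 + 441) + (-283 + 60)*7) + 199881 = (1485 - 223*7) + 199881 = (1485 - 1561) + 199881 = -76 + 199881 = 199805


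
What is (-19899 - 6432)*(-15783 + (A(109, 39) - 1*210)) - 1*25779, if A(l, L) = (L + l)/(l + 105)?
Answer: 45054243234/107 ≈ 4.2107e+8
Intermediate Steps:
A(l, L) = (L + l)/(105 + l)
(-19899 - 6432)*(-15783 + (A(109, 39) - 1*210)) - 1*25779 = (-19899 - 6432)*(-15783 + ((39 + 109)/(105 + 109) - 1*210)) - 1*25779 = -26331*(-15783 + (148/214 - 210)) - 25779 = -26331*(-15783 + ((1/214)*148 - 210)) - 25779 = -26331*(-15783 + (74/107 - 210)) - 25779 = -26331*(-15783 - 22396/107) - 25779 = -26331*(-1711177/107) - 25779 = 45057001587/107 - 25779 = 45054243234/107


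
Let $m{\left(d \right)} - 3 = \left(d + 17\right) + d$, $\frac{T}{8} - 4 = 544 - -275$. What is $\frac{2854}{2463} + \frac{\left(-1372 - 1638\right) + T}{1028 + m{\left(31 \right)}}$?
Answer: $\frac{665039}{151885} \approx 4.3786$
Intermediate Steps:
$T = 6584$ ($T = 32 + 8 \left(544 - -275\right) = 32 + 8 \left(544 + 275\right) = 32 + 8 \cdot 819 = 32 + 6552 = 6584$)
$m{\left(d \right)} = 20 + 2 d$ ($m{\left(d \right)} = 3 + \left(\left(d + 17\right) + d\right) = 3 + \left(\left(17 + d\right) + d\right) = 3 + \left(17 + 2 d\right) = 20 + 2 d$)
$\frac{2854}{2463} + \frac{\left(-1372 - 1638\right) + T}{1028 + m{\left(31 \right)}} = \frac{2854}{2463} + \frac{\left(-1372 - 1638\right) + 6584}{1028 + \left(20 + 2 \cdot 31\right)} = 2854 \cdot \frac{1}{2463} + \frac{-3010 + 6584}{1028 + \left(20 + 62\right)} = \frac{2854}{2463} + \frac{3574}{1028 + 82} = \frac{2854}{2463} + \frac{3574}{1110} = \frac{2854}{2463} + 3574 \cdot \frac{1}{1110} = \frac{2854}{2463} + \frac{1787}{555} = \frac{665039}{151885}$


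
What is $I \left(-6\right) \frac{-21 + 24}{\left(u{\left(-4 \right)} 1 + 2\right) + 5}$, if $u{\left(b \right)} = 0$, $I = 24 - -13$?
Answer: $- \frac{666}{7} \approx -95.143$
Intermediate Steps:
$I = 37$ ($I = 24 + 13 = 37$)
$I \left(-6\right) \frac{-21 + 24}{\left(u{\left(-4 \right)} 1 + 2\right) + 5} = 37 \left(-6\right) \frac{-21 + 24}{\left(0 \cdot 1 + 2\right) + 5} = - 222 \frac{3}{\left(0 + 2\right) + 5} = - 222 \frac{3}{2 + 5} = - 222 \cdot \frac{3}{7} = - 222 \cdot 3 \cdot \frac{1}{7} = \left(-222\right) \frac{3}{7} = - \frac{666}{7}$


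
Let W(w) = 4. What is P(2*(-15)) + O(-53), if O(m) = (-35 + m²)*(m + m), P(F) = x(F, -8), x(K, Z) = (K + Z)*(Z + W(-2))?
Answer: -293892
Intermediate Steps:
x(K, Z) = (4 + Z)*(K + Z) (x(K, Z) = (K + Z)*(Z + 4) = (K + Z)*(4 + Z) = (4 + Z)*(K + Z))
P(F) = 32 - 4*F (P(F) = (-8)² + 4*F + 4*(-8) + F*(-8) = 64 + 4*F - 32 - 8*F = 32 - 4*F)
O(m) = 2*m*(-35 + m²) (O(m) = (-35 + m²)*(2*m) = 2*m*(-35 + m²))
P(2*(-15)) + O(-53) = (32 - 8*(-15)) + 2*(-53)*(-35 + (-53)²) = (32 - 4*(-30)) + 2*(-53)*(-35 + 2809) = (32 + 120) + 2*(-53)*2774 = 152 - 294044 = -293892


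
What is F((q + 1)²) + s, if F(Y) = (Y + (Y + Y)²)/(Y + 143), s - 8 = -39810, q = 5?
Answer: -7119338/179 ≈ -39773.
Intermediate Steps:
s = -39802 (s = 8 - 39810 = -39802)
F(Y) = (Y + 4*Y²)/(143 + Y) (F(Y) = (Y + (2*Y)²)/(143 + Y) = (Y + 4*Y²)/(143 + Y))
F((q + 1)²) + s = (5 + 1)²*(1 + 4*(5 + 1)²)/(143 + (5 + 1)²) - 39802 = 6²*(1 + 4*6²)/(143 + 6²) - 39802 = 36*(1 + 4*36)/(143 + 36) - 39802 = 36*(1 + 144)/179 - 39802 = 36*(1/179)*145 - 39802 = 5220/179 - 39802 = -7119338/179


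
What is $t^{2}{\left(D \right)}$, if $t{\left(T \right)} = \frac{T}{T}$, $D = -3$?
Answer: $1$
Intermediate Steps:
$t{\left(T \right)} = 1$
$t^{2}{\left(D \right)} = 1^{2} = 1$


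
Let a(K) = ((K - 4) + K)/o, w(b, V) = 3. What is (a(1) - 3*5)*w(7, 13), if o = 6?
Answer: -46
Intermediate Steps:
a(K) = -⅔ + K/3 (a(K) = ((K - 4) + K)/6 = ((-4 + K) + K)*(⅙) = (-4 + 2*K)*(⅙) = -⅔ + K/3)
(a(1) - 3*5)*w(7, 13) = ((-⅔ + (⅓)*1) - 3*5)*3 = ((-⅔ + ⅓) - 15)*3 = (-⅓ - 15)*3 = -46/3*3 = -46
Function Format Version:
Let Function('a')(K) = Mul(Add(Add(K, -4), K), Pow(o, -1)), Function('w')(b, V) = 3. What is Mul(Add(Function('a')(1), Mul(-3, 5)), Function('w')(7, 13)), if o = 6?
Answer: -46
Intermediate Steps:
Function('a')(K) = Add(Rational(-2, 3), Mul(Rational(1, 3), K)) (Function('a')(K) = Mul(Add(Add(K, -4), K), Pow(6, -1)) = Mul(Add(Add(-4, K), K), Rational(1, 6)) = Mul(Add(-4, Mul(2, K)), Rational(1, 6)) = Add(Rational(-2, 3), Mul(Rational(1, 3), K)))
Mul(Add(Function('a')(1), Mul(-3, 5)), Function('w')(7, 13)) = Mul(Add(Add(Rational(-2, 3), Mul(Rational(1, 3), 1)), Mul(-3, 5)), 3) = Mul(Add(Add(Rational(-2, 3), Rational(1, 3)), -15), 3) = Mul(Add(Rational(-1, 3), -15), 3) = Mul(Rational(-46, 3), 3) = -46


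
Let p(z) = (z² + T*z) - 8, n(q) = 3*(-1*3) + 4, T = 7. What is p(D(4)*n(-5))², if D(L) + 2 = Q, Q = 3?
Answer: 324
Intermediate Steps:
n(q) = -5 (n(q) = 3*(-3) + 4 = -9 + 4 = -5)
D(L) = 1 (D(L) = -2 + 3 = 1)
p(z) = -8 + z² + 7*z (p(z) = (z² + 7*z) - 8 = -8 + z² + 7*z)
p(D(4)*n(-5))² = (-8 + (1*(-5))² + 7*(1*(-5)))² = (-8 + (-5)² + 7*(-5))² = (-8 + 25 - 35)² = (-18)² = 324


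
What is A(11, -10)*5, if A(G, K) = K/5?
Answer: -10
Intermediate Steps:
A(G, K) = K/5 (A(G, K) = K*(⅕) = K/5)
A(11, -10)*5 = ((⅕)*(-10))*5 = -2*5 = -10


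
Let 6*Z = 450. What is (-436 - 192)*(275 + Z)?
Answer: -219800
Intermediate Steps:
Z = 75 (Z = (⅙)*450 = 75)
(-436 - 192)*(275 + Z) = (-436 - 192)*(275 + 75) = -628*350 = -219800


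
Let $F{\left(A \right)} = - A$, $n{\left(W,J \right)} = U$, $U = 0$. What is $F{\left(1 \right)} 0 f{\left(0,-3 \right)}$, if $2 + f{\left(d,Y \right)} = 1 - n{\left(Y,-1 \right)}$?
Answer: $0$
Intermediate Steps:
$n{\left(W,J \right)} = 0$
$f{\left(d,Y \right)} = -1$ ($f{\left(d,Y \right)} = -2 + \left(1 - 0\right) = -2 + \left(1 + 0\right) = -2 + 1 = -1$)
$F{\left(1 \right)} 0 f{\left(0,-3 \right)} = \left(-1\right) 1 \cdot 0 \left(-1\right) = \left(-1\right) 0 \left(-1\right) = 0 \left(-1\right) = 0$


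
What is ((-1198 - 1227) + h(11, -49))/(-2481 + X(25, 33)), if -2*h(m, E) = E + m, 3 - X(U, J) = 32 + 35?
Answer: 2406/2545 ≈ 0.94538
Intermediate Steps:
X(U, J) = -64 (X(U, J) = 3 - (32 + 35) = 3 - 1*67 = 3 - 67 = -64)
h(m, E) = -E/2 - m/2 (h(m, E) = -(E + m)/2 = -E/2 - m/2)
((-1198 - 1227) + h(11, -49))/(-2481 + X(25, 33)) = ((-1198 - 1227) + (-½*(-49) - ½*11))/(-2481 - 64) = (-2425 + (49/2 - 11/2))/(-2545) = (-2425 + 19)*(-1/2545) = -2406*(-1/2545) = 2406/2545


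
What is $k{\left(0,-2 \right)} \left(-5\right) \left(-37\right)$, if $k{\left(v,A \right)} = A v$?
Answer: $0$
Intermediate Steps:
$k{\left(0,-2 \right)} \left(-5\right) \left(-37\right) = \left(-2\right) 0 \left(-5\right) \left(-37\right) = 0 \left(-5\right) \left(-37\right) = 0 \left(-37\right) = 0$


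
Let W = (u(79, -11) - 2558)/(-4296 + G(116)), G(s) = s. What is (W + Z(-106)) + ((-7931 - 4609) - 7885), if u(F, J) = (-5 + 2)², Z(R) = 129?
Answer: -84834731/4180 ≈ -20295.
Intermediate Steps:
u(F, J) = 9 (u(F, J) = (-3)² = 9)
W = 2549/4180 (W = (9 - 2558)/(-4296 + 116) = -2549/(-4180) = -2549*(-1/4180) = 2549/4180 ≈ 0.60981)
(W + Z(-106)) + ((-7931 - 4609) - 7885) = (2549/4180 + 129) + ((-7931 - 4609) - 7885) = 541769/4180 + (-12540 - 7885) = 541769/4180 - 20425 = -84834731/4180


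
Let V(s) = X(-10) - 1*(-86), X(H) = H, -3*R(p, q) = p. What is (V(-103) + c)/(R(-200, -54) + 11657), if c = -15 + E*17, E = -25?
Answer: -1092/35171 ≈ -0.031048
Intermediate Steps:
R(p, q) = -p/3
c = -440 (c = -15 - 25*17 = -15 - 425 = -440)
V(s) = 76 (V(s) = -10 - 1*(-86) = -10 + 86 = 76)
(V(-103) + c)/(R(-200, -54) + 11657) = (76 - 440)/(-1/3*(-200) + 11657) = -364/(200/3 + 11657) = -364/35171/3 = -364*3/35171 = -1092/35171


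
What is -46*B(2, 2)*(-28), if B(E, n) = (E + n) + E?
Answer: 7728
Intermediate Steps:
B(E, n) = n + 2*E
-46*B(2, 2)*(-28) = -46*(2 + 2*2)*(-28) = -46*(2 + 4)*(-28) = -46*6*(-28) = -276*(-28) = 7728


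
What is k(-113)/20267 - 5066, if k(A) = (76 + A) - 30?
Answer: -102672689/20267 ≈ -5066.0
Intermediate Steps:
k(A) = 46 + A
k(-113)/20267 - 5066 = (46 - 113)/20267 - 5066 = -67*1/20267 - 5066 = -67/20267 - 5066 = -102672689/20267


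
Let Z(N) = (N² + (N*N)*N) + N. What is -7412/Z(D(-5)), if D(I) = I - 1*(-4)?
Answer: 7412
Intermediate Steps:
D(I) = 4 + I (D(I) = I + 4 = 4 + I)
Z(N) = N + N² + N³ (Z(N) = (N² + N²*N) + N = (N² + N³) + N = N + N² + N³)
-7412/Z(D(-5)) = -7412*1/((4 - 5)*(1 + (4 - 5) + (4 - 5)²)) = -7412*(-1/(1 - 1 + (-1)²)) = -7412*(-1/(1 - 1 + 1)) = -7412/((-1*1)) = -7412/(-1) = -7412*(-1) = 7412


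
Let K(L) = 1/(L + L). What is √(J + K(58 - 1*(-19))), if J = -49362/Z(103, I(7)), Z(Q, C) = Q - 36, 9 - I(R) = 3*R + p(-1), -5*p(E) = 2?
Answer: I*√78434144558/10318 ≈ 27.143*I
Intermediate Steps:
p(E) = -⅖ (p(E) = -⅕*2 = -⅖)
I(R) = 47/5 - 3*R (I(R) = 9 - (3*R - ⅖) = 9 - (-⅖ + 3*R) = 9 + (⅖ - 3*R) = 47/5 - 3*R)
Z(Q, C) = -36 + Q
K(L) = 1/(2*L)
J = -49362/67 (J = -49362/(-36 + 103) = -49362/67 ≈ -736.75)
√(J + K(58 - 1*(-19))) = √(-49362/67 + 1/(2*(58 - 1*(-19)))) = √(-49362/67 + 1/(2*(58 + 19))) = √(-49362/67 + (½)/77) = √(-49362/67 + (½)*(1/77)) = √(-49362/67 + 1/154) = √(-7601681/10318) = I*√78434144558/10318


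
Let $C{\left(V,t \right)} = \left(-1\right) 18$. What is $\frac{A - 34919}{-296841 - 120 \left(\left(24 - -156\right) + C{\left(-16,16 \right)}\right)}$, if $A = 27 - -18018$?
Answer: $\frac{16874}{316281} \approx 0.053351$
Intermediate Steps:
$A = 18045$ ($A = 27 + 18018 = 18045$)
$C{\left(V,t \right)} = -18$
$\frac{A - 34919}{-296841 - 120 \left(\left(24 - -156\right) + C{\left(-16,16 \right)}\right)} = \frac{18045 - 34919}{-296841 - 120 \left(\left(24 - -156\right) - 18\right)} = - \frac{16874}{-296841 - 120 \left(\left(24 + 156\right) - 18\right)} = - \frac{16874}{-296841 - 120 \left(180 - 18\right)} = - \frac{16874}{-296841 - 19440} = - \frac{16874}{-316281} = \left(-16874\right) \left(- \frac{1}{316281}\right) = \frac{16874}{316281}$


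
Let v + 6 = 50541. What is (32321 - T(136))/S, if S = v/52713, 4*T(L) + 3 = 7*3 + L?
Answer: 75631441/2246 ≈ 33674.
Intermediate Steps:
v = 50535 (v = -6 + 50541 = 50535)
T(L) = 9/2 + L/4 (T(L) = -¾ + (7*3 + L)/4 = -¾ + (21 + L)/4 = -¾ + (21/4 + L/4) = 9/2 + L/4)
S = 5615/5857 (S = 50535/52713 = 50535*(1/52713) = 5615/5857 ≈ 0.95868)
(32321 - T(136))/S = (32321 - (9/2 + (¼)*136))/(5615/5857) = (32321 - (9/2 + 34))*(5857/5615) = (32321 - 1*77/2)*(5857/5615) = (32321 - 77/2)*(5857/5615) = (64565/2)*(5857/5615) = 75631441/2246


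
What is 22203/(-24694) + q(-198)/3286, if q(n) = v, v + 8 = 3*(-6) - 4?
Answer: -36849939/40572242 ≈ -0.90825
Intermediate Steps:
v = -30 (v = -8 + (3*(-6) - 4) = -8 + (-18 - 4) = -8 - 22 = -30)
q(n) = -30
22203/(-24694) + q(-198)/3286 = 22203/(-24694) - 30/3286 = 22203*(-1/24694) - 30*1/3286 = -22203/24694 - 15/1643 = -36849939/40572242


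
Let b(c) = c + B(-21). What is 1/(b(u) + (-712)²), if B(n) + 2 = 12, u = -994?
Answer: 1/505960 ≈ 1.9764e-6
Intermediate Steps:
B(n) = 10 (B(n) = -2 + 12 = 10)
b(c) = 10 + c (b(c) = c + 10 = 10 + c)
1/(b(u) + (-712)²) = 1/((10 - 994) + (-712)²) = 1/(-984 + 506944) = 1/505960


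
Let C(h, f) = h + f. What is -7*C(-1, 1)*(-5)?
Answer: 0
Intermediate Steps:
C(h, f) = f + h
-7*C(-1, 1)*(-5) = -7*(1 - 1)*(-5) = -7*0*(-5) = 0*(-5) = 0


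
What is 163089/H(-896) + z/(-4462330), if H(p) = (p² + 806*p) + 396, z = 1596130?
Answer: 391119573/236345996 ≈ 1.6549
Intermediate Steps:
H(p) = 396 + p² + 806*p
163089/H(-896) + z/(-4462330) = 163089/(396 + (-896)² + 806*(-896)) + 1596130/(-4462330) = 163089/(396 + 802816 - 722176) + 1596130*(-1/4462330) = 163089/81036 - 9389/26249 = 163089*(1/81036) - 9389/26249 = 18121/9004 - 9389/26249 = 391119573/236345996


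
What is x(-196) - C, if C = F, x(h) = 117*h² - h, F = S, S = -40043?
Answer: 4534911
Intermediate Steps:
F = -40043
x(h) = -h + 117*h²
C = -40043
x(-196) - C = -196*(-1 + 117*(-196)) - 1*(-40043) = -196*(-1 - 22932) + 40043 = -196*(-22933) + 40043 = 4494868 + 40043 = 4534911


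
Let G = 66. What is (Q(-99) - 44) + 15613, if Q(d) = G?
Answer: 15635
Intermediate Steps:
Q(d) = 66
(Q(-99) - 44) + 15613 = (66 - 44) + 15613 = 22 + 15613 = 15635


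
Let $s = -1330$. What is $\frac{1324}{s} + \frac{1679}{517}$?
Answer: $\frac{774281}{343805} \approx 2.2521$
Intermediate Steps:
$\frac{1324}{s} + \frac{1679}{517} = \frac{1324}{-1330} + \frac{1679}{517} = 1324 \left(- \frac{1}{1330}\right) + 1679 \cdot \frac{1}{517} = - \frac{662}{665} + \frac{1679}{517} = \frac{774281}{343805}$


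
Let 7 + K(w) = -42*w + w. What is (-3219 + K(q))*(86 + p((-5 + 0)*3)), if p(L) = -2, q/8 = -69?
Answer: 1630104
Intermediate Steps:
q = -552 (q = 8*(-69) = -552)
K(w) = -7 - 41*w (K(w) = -7 + (-42*w + w) = -7 - 41*w)
(-3219 + K(q))*(86 + p((-5 + 0)*3)) = (-3219 + (-7 - 41*(-552)))*(86 - 2) = (-3219 + (-7 + 22632))*84 = (-3219 + 22625)*84 = 19406*84 = 1630104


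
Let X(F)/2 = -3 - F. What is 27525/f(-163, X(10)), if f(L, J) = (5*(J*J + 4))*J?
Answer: -1101/3536 ≈ -0.31137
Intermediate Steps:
X(F) = -6 - 2*F (X(F) = 2*(-3 - F) = -6 - 2*F)
f(L, J) = J*(20 + 5*J²) (f(L, J) = (5*(J² + 4))*J = (5*(4 + J²))*J = (20 + 5*J²)*J = J*(20 + 5*J²))
27525/f(-163, X(10)) = 27525/((5*(-6 - 2*10)*(4 + (-6 - 2*10)²))) = 27525/((5*(-6 - 20)*(4 + (-6 - 20)²))) = 27525/((5*(-26)*(4 + (-26)²))) = 27525/((5*(-26)*(4 + 676))) = 27525/((5*(-26)*680)) = 27525/(-88400) = 27525*(-1/88400) = -1101/3536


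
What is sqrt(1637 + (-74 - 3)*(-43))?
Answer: 2*sqrt(1237) ≈ 70.342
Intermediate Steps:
sqrt(1637 + (-74 - 3)*(-43)) = sqrt(1637 - 77*(-43)) = sqrt(1637 + 3311) = sqrt(4948) = 2*sqrt(1237)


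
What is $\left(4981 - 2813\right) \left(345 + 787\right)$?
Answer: $2454176$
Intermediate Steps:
$\left(4981 - 2813\right) \left(345 + 787\right) = \left(4981 - 2813\right) 1132 = 2168 \cdot 1132 = 2454176$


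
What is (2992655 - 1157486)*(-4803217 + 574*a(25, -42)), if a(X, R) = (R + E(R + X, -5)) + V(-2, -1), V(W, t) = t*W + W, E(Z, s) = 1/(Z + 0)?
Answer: -150603325666731/17 ≈ -8.8590e+12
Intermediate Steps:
E(Z, s) = 1/Z
V(W, t) = W + W*t (V(W, t) = W*t + W = W + W*t)
a(X, R) = R + 1/(R + X) (a(X, R) = (R + 1/(R + X)) - 2*(1 - 1) = (R + 1/(R + X)) - 2*0 = (R + 1/(R + X)) + 0 = R + 1/(R + X))
(2992655 - 1157486)*(-4803217 + 574*a(25, -42)) = (2992655 - 1157486)*(-4803217 + 574*((1 - 42*(-42 + 25))/(-42 + 25))) = 1835169*(-4803217 + 574*((1 - 42*(-17))/(-17))) = 1835169*(-4803217 + 574*(-(1 + 714)/17)) = 1835169*(-4803217 + 574*(-1/17*715)) = 1835169*(-4803217 + 574*(-715/17)) = 1835169*(-4803217 - 410410/17) = 1835169*(-82065099/17) = -150603325666731/17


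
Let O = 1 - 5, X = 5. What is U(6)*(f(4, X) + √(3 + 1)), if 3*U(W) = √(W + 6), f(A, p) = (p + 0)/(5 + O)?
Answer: 14*√3/3 ≈ 8.0829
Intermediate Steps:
O = -4
f(A, p) = p (f(A, p) = (p + 0)/(5 - 4) = p/1 = p*1 = p)
U(W) = √(6 + W)/3 (U(W) = √(W + 6)/3 = √(6 + W)/3)
U(6)*(f(4, X) + √(3 + 1)) = (√(6 + 6)/3)*(5 + √(3 + 1)) = (√12/3)*(5 + √4) = ((2*√3)/3)*(5 + 2) = (2*√3/3)*7 = 14*√3/3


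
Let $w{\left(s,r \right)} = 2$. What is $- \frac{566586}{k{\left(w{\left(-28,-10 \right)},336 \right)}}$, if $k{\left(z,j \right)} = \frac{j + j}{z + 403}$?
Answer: $- \frac{38244555}{112} \approx -3.4147 \cdot 10^{5}$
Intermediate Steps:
$k{\left(z,j \right)} = \frac{2 j}{403 + z}$
$- \frac{566586}{k{\left(w{\left(-28,-10 \right)},336 \right)}} = - \frac{566586}{2 \cdot 336 \frac{1}{403 + 2}} = - \frac{566586}{2 \cdot 336 \cdot \frac{1}{405}} = - \frac{566586}{\frac{224}{135}} = \left(-566586\right) \frac{135}{224} = - \frac{38244555}{112}$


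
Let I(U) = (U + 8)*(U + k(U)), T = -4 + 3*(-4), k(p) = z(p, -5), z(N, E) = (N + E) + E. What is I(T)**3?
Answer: 37933056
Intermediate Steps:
z(N, E) = N + 2*E (z(N, E) = (E + N) + E = N + 2*E)
k(p) = -10 + p (k(p) = p + 2*(-5) = p - 10 = -10 + p)
T = -16 (T = -4 - 12 = -16)
I(U) = (-10 + 2*U)*(8 + U) (I(U) = (U + 8)*(U + (-10 + U)) = (8 + U)*(-10 + 2*U) = (-10 + 2*U)*(8 + U))
I(T)**3 = (-80 + 2*(-16)**2 + 6*(-16))**3 = (-80 + 2*256 - 96)**3 = (-80 + 512 - 96)**3 = 336**3 = 37933056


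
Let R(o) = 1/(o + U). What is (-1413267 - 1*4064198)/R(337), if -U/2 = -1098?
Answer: -13874418845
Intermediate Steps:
U = 2196 (U = -2*(-1098) = 2196)
R(o) = 1/(2196 + o) (R(o) = 1/(o + 2196) = 1/(2196 + o))
(-1413267 - 1*4064198)/R(337) = (-1413267 - 1*4064198)/(1/(2196 + 337)) = (-1413267 - 4064198)/(1/2533) = -5477465/1/2533 = -5477465*2533 = -13874418845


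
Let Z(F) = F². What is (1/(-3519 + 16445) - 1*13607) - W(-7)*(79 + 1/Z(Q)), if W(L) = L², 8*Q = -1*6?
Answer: -2043419627/116334 ≈ -17565.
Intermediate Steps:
Q = -¾ (Q = (-1*6)/8 = (⅛)*(-6) = -¾ ≈ -0.75000)
(1/(-3519 + 16445) - 1*13607) - W(-7)*(79 + 1/Z(Q)) = (1/(-3519 + 16445) - 1*13607) - (-7)²*(79 + 1/((-¾)²)) = (1/12926 - 13607) - 49*(79 + 1/(9/16)) = (1/12926 - 13607) - 49*(79 + 16/9) = -175884081/12926 - 49*727/9 = -175884081/12926 - 1*35623/9 = -175884081/12926 - 35623/9 = -2043419627/116334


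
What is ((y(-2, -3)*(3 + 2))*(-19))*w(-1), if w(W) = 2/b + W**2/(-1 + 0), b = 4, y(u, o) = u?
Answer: -95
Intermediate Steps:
w(W) = 1/2 - W**2 (w(W) = 2/4 + W**2/(-1 + 0) = 2*(1/4) + W**2/(-1) = 1/2 + W**2*(-1) = 1/2 - W**2)
((y(-2, -3)*(3 + 2))*(-19))*w(-1) = (-2*(3 + 2)*(-19))*(1/2 - 1*(-1)**2) = (-2*5*(-19))*(1/2 - 1*1) = (-10*(-19))*(1/2 - 1) = 190*(-1/2) = -95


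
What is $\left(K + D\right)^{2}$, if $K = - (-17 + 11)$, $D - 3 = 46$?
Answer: $3025$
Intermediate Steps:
$D = 49$ ($D = 3 + 46 = 49$)
$K = 6$ ($K = \left(-1\right) \left(-6\right) = 6$)
$\left(K + D\right)^{2} = \left(6 + 49\right)^{2} = 55^{2} = 3025$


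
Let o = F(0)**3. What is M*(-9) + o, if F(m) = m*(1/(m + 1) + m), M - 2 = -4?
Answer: 18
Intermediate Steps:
M = -2 (M = 2 - 4 = -2)
F(m) = m*(m + 1/(1 + m)) (F(m) = m*(1/(1 + m) + m) = m*(m + 1/(1 + m)))
o = 0 (o = (0*(1 + 0 + 0**2)/(1 + 0))**3 = (0*(1 + 0 + 0)/1)**3 = (0*1*1)**3 = 0**3 = 0)
M*(-9) + o = -2*(-9) + 0 = 18 + 0 = 18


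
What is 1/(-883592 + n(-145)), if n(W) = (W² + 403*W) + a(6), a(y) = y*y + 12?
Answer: -1/920954 ≈ -1.0858e-6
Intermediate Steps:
a(y) = 12 + y² (a(y) = y² + 12 = 12 + y²)
n(W) = 48 + W² + 403*W (n(W) = (W² + 403*W) + (12 + 6²) = (W² + 403*W) + (12 + 36) = (W² + 403*W) + 48 = 48 + W² + 403*W)
1/(-883592 + n(-145)) = 1/(-883592 + (48 + (-145)² + 403*(-145))) = 1/(-883592 + (48 + 21025 - 58435)) = 1/(-883592 - 37362) = 1/(-920954) = -1/920954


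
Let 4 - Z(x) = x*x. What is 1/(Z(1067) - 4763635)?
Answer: -1/5902120 ≈ -1.6943e-7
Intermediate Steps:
Z(x) = 4 - x² (Z(x) = 4 - x*x = 4 - x²)
1/(Z(1067) - 4763635) = 1/((4 - 1*1067²) - 4763635) = 1/((4 - 1*1138489) - 4763635) = 1/((4 - 1138489) - 4763635) = 1/(-1138485 - 4763635) = 1/(-5902120) = -1/5902120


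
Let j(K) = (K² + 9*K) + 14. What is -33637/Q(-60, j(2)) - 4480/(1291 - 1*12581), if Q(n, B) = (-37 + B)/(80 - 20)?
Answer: 2278570828/1129 ≈ 2.0182e+6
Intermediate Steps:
j(K) = 14 + K² + 9*K
Q(n, B) = -37/60 + B/60 (Q(n, B) = (-37 + B)/60 = (-37 + B)*(1/60) = -37/60 + B/60)
-33637/Q(-60, j(2)) - 4480/(1291 - 1*12581) = -33637/(-37/60 + (14 + 2² + 9*2)/60) - 4480/(1291 - 1*12581) = -33637/(-37/60 + (14 + 4 + 18)/60) - 4480/(1291 - 12581) = -33637/(-37/60 + (1/60)*36) - 4480/(-11290) = -33637/(-37/60 + ⅗) - 4480*(-1/11290) = -33637/(-1/60) + 448/1129 = -33637*(-60) + 448/1129 = 2018220 + 448/1129 = 2278570828/1129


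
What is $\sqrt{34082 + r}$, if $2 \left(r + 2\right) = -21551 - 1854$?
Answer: $\frac{\sqrt{89510}}{2} \approx 149.59$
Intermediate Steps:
$r = - \frac{23409}{2}$ ($r = -2 + \frac{-21551 - 1854}{2} = -2 + \frac{1}{2} \left(-23405\right) = -2 - \frac{23405}{2} = - \frac{23409}{2} \approx -11705.0$)
$\sqrt{34082 + r} = \sqrt{34082 - \frac{23409}{2}} = \sqrt{\frac{44755}{2}} = \frac{\sqrt{89510}}{2}$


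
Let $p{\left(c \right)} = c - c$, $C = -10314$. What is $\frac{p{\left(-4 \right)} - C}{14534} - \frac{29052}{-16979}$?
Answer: $\frac{298681587}{123386393} \approx 2.4207$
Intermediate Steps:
$p{\left(c \right)} = 0$
$\frac{p{\left(-4 \right)} - C}{14534} - \frac{29052}{-16979} = \frac{0 - -10314}{14534} - \frac{29052}{-16979} = \left(0 + 10314\right) \frac{1}{14534} - - \frac{29052}{16979} = 10314 \cdot \frac{1}{14534} + \frac{29052}{16979} = \frac{5157}{7267} + \frac{29052}{16979} = \frac{298681587}{123386393}$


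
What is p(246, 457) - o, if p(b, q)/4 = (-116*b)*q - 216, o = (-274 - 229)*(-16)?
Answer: -52172720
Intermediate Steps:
o = 8048 (o = -503*(-16) = 8048)
p(b, q) = -864 - 464*b*q (p(b, q) = 4*((-116*b)*q - 216) = 4*(-116*b*q - 216) = 4*(-216 - 116*b*q) = -864 - 464*b*q)
p(246, 457) - o = (-864 - 464*246*457) - 1*8048 = (-864 - 52163808) - 8048 = -52164672 - 8048 = -52172720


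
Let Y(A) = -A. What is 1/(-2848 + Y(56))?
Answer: -1/2904 ≈ -0.00034435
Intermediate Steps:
1/(-2848 + Y(56)) = 1/(-2848 - 1*56) = 1/(-2848 - 56) = 1/(-2904) = -1/2904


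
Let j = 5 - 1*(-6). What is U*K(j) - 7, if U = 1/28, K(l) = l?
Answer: -185/28 ≈ -6.6071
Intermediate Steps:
j = 11 (j = 5 + 6 = 11)
U = 1/28 ≈ 0.035714
U*K(j) - 7 = (1/28)*11 - 7 = 11/28 - 7 = -185/28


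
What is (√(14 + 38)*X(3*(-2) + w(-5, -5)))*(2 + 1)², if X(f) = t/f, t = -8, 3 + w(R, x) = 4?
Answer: 144*√13/5 ≈ 103.84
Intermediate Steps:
w(R, x) = 1 (w(R, x) = -3 + 4 = 1)
X(f) = -8/f
(√(14 + 38)*X(3*(-2) + w(-5, -5)))*(2 + 1)² = (√(14 + 38)*(-8/(3*(-2) + 1)))*(2 + 1)² = (√52*(-8/(-6 + 1)))*3² = ((2*√13)*(-8/(-5)))*9 = ((2*√13)*(-8*(-⅕)))*9 = ((2*√13)*(8/5))*9 = (16*√13/5)*9 = 144*√13/5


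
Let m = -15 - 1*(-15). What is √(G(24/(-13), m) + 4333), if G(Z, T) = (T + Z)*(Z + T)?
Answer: √732853/13 ≈ 65.851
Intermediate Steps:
m = 0 (m = -15 + 15 = 0)
G(Z, T) = (T + Z)² (G(Z, T) = (T + Z)*(T + Z) = (T + Z)²)
√(G(24/(-13), m) + 4333) = √((0 + 24/(-13))² + 4333) = √((0 + 24*(-1/13))² + 4333) = √((0 - 24/13)² + 4333) = √((-24/13)² + 4333) = √(576/169 + 4333) = √(732853/169) = √732853/13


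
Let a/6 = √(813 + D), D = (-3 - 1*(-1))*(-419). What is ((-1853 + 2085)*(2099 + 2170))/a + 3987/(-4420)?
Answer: -3987/4420 + 165068*√1651/1651 ≈ 4061.6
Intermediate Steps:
D = 838 (D = (-3 + 1)*(-419) = -2*(-419) = 838)
a = 6*√1651 (a = 6*√(813 + 838) = 6*√1651 ≈ 243.79)
((-1853 + 2085)*(2099 + 2170))/a + 3987/(-4420) = ((-1853 + 2085)*(2099 + 2170))/((6*√1651)) + 3987/(-4420) = (232*4269)*(√1651/9906) + 3987*(-1/4420) = 990408*(√1651/9906) - 3987/4420 = 165068*√1651/1651 - 3987/4420 = -3987/4420 + 165068*√1651/1651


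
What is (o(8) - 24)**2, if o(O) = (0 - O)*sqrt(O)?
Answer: 1088 + 768*sqrt(2) ≈ 2174.1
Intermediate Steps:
o(O) = -O**(3/2) (o(O) = (-O)*sqrt(O) = -O**(3/2))
(o(8) - 24)**2 = (-8**(3/2) - 24)**2 = (-16*sqrt(2) - 24)**2 = (-24 - 16*sqrt(2))**2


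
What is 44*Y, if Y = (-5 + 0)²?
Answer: 1100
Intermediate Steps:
Y = 25 (Y = (-5)² = 25)
44*Y = 44*25 = 1100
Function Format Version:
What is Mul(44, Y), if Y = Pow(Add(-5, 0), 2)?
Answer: 1100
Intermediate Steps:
Y = 25 (Y = Pow(-5, 2) = 25)
Mul(44, Y) = Mul(44, 25) = 1100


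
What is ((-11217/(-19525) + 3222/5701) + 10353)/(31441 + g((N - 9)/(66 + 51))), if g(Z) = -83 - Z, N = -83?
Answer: 67423604770782/204200685430225 ≈ 0.33018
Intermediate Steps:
((-11217/(-19525) + 3222/5701) + 10353)/(31441 + g((N - 9)/(66 + 51))) = ((-11217/(-19525) + 3222/5701) + 10353)/(31441 + (-83 - (-83 - 9)/(66 + 51))) = ((-11217*(-1/19525) + 3222*(1/5701)) + 10353)/(31441 + (-83 - (-92)/117)) = ((11217/19525 + 3222/5701) + 10353)/(31441 + (-83 - (-92)/117)) = (126857667/111312025 + 10353)/(31441 + (-83 - 1*(-92/117))) = 1152540252492/(111312025*(31441 + (-83 + 92/117))) = 1152540252492/(111312025*(31441 - 9619/117)) = 1152540252492/(111312025*(3668978/117)) = (1152540252492/111312025)*(117/3668978) = 67423604770782/204200685430225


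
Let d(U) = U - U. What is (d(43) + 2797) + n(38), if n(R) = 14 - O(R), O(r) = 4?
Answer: 2807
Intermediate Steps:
n(R) = 10 (n(R) = 14 - 1*4 = 14 - 4 = 10)
d(U) = 0
(d(43) + 2797) + n(38) = (0 + 2797) + 10 = 2797 + 10 = 2807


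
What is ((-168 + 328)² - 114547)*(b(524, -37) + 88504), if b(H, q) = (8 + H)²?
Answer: -33046301016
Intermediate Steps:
((-168 + 328)² - 114547)*(b(524, -37) + 88504) = ((-168 + 328)² - 114547)*((8 + 524)² + 88504) = (160² - 114547)*(532² + 88504) = (25600 - 114547)*(283024 + 88504) = -88947*371528 = -33046301016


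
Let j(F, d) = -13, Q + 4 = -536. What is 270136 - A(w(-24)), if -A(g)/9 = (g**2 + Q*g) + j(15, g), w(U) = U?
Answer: 391843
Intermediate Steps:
Q = -540 (Q = -4 - 536 = -540)
A(g) = 117 - 9*g**2 + 4860*g (A(g) = -9*((g**2 - 540*g) - 13) = -9*(-13 + g**2 - 540*g) = 117 - 9*g**2 + 4860*g)
270136 - A(w(-24)) = 270136 - (117 - 9*(-24)**2 + 4860*(-24)) = 270136 - (117 - 9*576 - 116640) = 270136 - (117 - 5184 - 116640) = 270136 - 1*(-121707) = 270136 + 121707 = 391843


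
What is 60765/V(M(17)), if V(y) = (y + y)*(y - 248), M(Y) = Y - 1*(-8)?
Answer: -12153/2230 ≈ -5.4498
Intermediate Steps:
M(Y) = 8 + Y (M(Y) = Y + 8 = 8 + Y)
V(y) = 2*y*(-248 + y) (V(y) = (2*y)*(-248 + y) = 2*y*(-248 + y))
60765/V(M(17)) = 60765/((2*(8 + 17)*(-248 + (8 + 17)))) = 60765/((2*25*(-248 + 25))) = 60765/((2*25*(-223))) = 60765/(-11150) = 60765*(-1/11150) = -12153/2230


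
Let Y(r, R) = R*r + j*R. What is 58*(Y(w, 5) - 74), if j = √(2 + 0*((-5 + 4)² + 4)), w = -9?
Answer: -6902 + 290*√2 ≈ -6491.9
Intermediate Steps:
j = √2 (j = √(2 + 0*((-1)² + 4)) = √(2 + 0*(1 + 4)) = √(2 + 0*5) = √(2 + 0) = √2 ≈ 1.4142)
Y(r, R) = R*r + R*√2 (Y(r, R) = R*r + √2*R = R*r + R*√2)
58*(Y(w, 5) - 74) = 58*(5*(-9 + √2) - 74) = 58*((-45 + 5*√2) - 74) = 58*(-119 + 5*√2) = -6902 + 290*√2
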